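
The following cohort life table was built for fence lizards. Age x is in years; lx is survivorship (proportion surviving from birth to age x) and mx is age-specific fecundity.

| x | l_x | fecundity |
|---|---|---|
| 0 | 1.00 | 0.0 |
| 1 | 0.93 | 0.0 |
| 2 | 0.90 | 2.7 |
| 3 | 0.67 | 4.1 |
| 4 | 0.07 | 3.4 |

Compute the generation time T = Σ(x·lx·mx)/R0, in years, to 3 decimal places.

lx·mx: 0, 0, 2.43, 2.747, 0.238 → R0 = 5.415
x·lx·mx: 0, 0, 4.86, 8.241, 0.952 → Σ = 14.053
T = 14.053 / 5.415 = 2.595199… → 2.595

2.595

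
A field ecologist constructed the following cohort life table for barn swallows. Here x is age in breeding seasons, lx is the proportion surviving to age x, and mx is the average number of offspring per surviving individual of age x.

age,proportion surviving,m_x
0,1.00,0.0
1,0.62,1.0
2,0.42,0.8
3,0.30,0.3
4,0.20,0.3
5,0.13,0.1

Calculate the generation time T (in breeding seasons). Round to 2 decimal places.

1.67

lx·mx: 0, 0.62, 0.336, 0.09, 0.06, 0.013 → R0 = 1.119
x·lx·mx: 0, 0.62, 0.672, 0.27, 0.24, 0.065 → Σ = 1.867
T = 1.867 / 1.119 = 1.668454… → 1.67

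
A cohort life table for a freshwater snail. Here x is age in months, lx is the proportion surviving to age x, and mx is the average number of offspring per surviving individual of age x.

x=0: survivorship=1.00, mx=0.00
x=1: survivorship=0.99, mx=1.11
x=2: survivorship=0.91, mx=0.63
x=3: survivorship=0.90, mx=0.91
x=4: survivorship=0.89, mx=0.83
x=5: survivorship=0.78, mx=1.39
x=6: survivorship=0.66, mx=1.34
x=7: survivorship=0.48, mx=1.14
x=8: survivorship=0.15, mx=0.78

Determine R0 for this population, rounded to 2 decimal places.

5.86

lx·mx by age: 0, 1.0989, 0.5733, 0.819, 0.7387, 1.0842, 0.8844, 0.5472, 0.117
R0 = Σ lx·mx = 5.8627 → 5.86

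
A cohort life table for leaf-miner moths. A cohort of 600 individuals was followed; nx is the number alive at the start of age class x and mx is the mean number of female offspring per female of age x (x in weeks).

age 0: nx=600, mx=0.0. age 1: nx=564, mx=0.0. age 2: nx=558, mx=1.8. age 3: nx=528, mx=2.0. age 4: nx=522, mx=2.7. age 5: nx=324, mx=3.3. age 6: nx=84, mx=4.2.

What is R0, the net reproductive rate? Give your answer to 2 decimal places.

lx = nx/n0 = nx/600: 1, 0.94, 0.93, 0.88, 0.87, 0.54, 0.14
lx·mx by age: 0, 0, 1.674, 1.76, 2.349, 1.782, 0.588
R0 = Σ lx·mx = 8.153 → 8.15

8.15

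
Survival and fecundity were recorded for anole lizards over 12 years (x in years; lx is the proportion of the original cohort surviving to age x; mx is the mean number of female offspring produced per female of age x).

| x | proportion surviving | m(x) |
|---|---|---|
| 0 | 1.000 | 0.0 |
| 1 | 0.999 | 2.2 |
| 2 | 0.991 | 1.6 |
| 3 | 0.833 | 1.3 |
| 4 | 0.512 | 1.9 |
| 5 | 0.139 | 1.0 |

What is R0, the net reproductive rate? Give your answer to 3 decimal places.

lx·mx by age: 0, 2.1978, 1.5856, 1.0829, 0.9728, 0.139
R0 = Σ lx·mx = 5.9781 → 5.978

5.978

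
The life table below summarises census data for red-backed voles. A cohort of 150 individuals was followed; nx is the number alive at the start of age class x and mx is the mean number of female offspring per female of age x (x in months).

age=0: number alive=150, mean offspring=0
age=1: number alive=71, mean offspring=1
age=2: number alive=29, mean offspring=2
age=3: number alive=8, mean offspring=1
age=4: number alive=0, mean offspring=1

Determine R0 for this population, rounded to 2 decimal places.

lx = nx/n0 = nx/150: 1, 0.47333…, 0.19333…, 0.05333…, 0
lx·mx by age: 0, 0.473333…, 0.386667…, 0.053333…, 0
R0 = Σ lx·mx = 0.913333… → 0.91

0.91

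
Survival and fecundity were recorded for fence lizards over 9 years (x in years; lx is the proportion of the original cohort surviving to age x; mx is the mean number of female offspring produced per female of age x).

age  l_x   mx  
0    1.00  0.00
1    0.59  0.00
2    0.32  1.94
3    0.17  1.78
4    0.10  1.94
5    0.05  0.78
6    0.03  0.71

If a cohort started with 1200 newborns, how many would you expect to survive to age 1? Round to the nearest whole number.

Expected survivors = N0 · l_1 = 1200 × 0.59 = 708 → 708

708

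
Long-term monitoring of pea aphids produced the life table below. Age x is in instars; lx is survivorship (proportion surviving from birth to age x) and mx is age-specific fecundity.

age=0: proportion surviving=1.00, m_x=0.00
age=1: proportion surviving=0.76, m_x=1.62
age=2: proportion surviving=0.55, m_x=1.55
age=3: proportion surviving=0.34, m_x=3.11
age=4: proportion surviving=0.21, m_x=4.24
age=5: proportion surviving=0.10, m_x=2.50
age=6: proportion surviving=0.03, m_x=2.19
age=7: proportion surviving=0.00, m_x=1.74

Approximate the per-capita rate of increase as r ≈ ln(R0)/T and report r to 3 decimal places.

0.565

R0 = Σ lx·mx = 0 + 1.2312 + 0.8525 + 1.0574 + 0.8904 + 0.25 + 0.0657 + 0 = 4.3472
Σ x·lx·mx = 11.3142; T = 11.3142/4.3472 = 2.60264…
r ≈ ln(R0)/T = ln(4.3472)/2.60264… = 0.56463… → 0.565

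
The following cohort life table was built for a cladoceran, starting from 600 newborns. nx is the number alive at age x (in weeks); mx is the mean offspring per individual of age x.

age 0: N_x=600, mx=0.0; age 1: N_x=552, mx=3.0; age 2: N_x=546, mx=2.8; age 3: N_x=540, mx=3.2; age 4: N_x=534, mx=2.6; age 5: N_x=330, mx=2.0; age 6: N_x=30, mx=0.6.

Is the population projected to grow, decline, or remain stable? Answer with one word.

lx = nx/n0 = nx/600: 1, 0.92, 0.91, 0.9, 0.89, 0.55, 0.05
R0 = Σ lx·mx = 0 + 2.76 + 2.548 + 2.88 + 2.314 + 1.1 + 0.03 = 11.632
R0 > 1, so the population is growing.

growing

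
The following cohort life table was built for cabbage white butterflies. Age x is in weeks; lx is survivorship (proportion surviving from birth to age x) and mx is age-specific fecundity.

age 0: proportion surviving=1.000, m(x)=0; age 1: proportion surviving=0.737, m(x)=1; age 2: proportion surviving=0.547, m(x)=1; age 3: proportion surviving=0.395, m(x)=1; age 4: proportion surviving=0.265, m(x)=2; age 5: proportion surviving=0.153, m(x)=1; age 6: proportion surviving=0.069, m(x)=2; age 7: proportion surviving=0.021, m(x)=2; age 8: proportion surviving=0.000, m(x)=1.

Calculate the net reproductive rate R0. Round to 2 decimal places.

lx·mx by age: 0, 0.737, 0.547, 0.395, 0.53, 0.153, 0.138, 0.042, 0
R0 = Σ lx·mx = 2.542 → 2.54

2.54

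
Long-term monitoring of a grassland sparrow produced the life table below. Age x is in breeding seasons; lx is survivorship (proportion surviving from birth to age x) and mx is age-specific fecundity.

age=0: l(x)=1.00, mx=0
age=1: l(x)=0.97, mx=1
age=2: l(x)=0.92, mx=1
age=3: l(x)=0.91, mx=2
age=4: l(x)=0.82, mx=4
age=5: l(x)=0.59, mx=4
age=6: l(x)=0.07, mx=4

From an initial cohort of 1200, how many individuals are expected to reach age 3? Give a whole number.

1092

Expected survivors = N0 · l_3 = 1200 × 0.91 = 1092 → 1092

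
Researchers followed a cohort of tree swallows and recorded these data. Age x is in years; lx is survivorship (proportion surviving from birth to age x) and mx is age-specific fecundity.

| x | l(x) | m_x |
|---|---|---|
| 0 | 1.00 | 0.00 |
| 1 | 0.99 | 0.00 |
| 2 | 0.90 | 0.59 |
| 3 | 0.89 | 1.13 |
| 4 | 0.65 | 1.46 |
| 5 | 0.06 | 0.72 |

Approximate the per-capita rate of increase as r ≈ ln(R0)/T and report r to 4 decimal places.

R0 = Σ lx·mx = 0 + 0 + 0.531 + 1.0057 + 0.949 + 0.0432 = 2.5289
Σ x·lx·mx = 8.0911; T = 8.0911/2.5289 = 3.19945…
r ≈ ln(R0)/T = ln(2.5289)/3.19945… = 0.289982… → 0.2900

0.2900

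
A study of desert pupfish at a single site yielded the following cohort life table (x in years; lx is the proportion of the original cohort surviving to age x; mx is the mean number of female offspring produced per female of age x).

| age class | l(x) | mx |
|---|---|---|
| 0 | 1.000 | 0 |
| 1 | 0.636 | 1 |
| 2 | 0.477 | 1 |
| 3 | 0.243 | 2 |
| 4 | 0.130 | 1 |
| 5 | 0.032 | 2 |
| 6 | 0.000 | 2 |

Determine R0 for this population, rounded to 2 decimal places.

1.79

lx·mx by age: 0, 0.636, 0.477, 0.486, 0.13, 0.064, 0
R0 = Σ lx·mx = 1.793 → 1.79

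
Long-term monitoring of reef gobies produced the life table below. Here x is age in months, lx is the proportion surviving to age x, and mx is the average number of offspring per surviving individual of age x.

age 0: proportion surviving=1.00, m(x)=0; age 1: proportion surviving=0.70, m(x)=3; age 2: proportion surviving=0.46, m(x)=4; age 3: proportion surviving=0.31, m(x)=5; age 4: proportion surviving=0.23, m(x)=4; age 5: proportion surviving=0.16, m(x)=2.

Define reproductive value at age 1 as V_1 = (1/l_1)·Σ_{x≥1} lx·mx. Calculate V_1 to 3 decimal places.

9.614

lx·mx for x ≥ 1: 2.1, 1.84, 1.55, 0.92, 0.32 → sum = 6.73
V_1 = 6.73 / l_1 = 6.73 / 0.7 = 9.614286… → 9.614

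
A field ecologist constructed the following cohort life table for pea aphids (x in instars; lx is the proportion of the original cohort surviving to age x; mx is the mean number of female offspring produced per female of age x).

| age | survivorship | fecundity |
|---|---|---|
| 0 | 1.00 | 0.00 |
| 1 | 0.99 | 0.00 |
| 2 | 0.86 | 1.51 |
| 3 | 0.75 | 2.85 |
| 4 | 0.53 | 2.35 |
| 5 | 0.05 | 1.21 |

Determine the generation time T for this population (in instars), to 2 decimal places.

3.01

lx·mx: 0, 0, 1.2986, 2.1375, 1.2455, 0.0605 → R0 = 4.7421
x·lx·mx: 0, 0, 2.5972, 6.4125, 4.982, 0.3025 → Σ = 14.2942
T = 14.2942 / 4.7421 = 3.014319… → 3.01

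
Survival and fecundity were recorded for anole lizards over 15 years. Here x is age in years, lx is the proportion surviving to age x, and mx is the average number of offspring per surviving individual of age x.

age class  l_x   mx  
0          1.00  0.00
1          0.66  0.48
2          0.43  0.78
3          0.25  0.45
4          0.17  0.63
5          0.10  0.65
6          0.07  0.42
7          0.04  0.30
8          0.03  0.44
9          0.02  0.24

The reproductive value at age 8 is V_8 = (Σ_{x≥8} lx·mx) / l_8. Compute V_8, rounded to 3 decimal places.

0.600

lx·mx for x ≥ 8: 0.0132, 0.0048 → sum = 0.018
V_8 = 0.018 / l_8 = 0.018 / 0.03 = 0.6 → 0.600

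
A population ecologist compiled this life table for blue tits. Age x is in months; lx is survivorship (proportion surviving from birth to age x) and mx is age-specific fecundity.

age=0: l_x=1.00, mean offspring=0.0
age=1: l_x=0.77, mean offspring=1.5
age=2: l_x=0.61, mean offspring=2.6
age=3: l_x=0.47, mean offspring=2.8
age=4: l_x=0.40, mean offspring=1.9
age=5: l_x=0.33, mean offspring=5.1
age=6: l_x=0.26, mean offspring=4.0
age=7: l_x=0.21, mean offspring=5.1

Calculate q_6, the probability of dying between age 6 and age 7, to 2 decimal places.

0.19

q_6 = (l_6 − l_7) / l_6 = (0.26 − 0.21) / 0.26
     = 0.05 / 0.26 = 0.192308… → 0.19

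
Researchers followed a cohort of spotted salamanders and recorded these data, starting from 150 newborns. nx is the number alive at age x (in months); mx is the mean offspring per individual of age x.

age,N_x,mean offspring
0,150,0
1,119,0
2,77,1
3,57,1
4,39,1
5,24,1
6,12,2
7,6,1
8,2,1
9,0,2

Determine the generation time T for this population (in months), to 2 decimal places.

3.51

lx = nx/n0 = nx/150: 1, 0.79333…, 0.51333…, 0.38, 0.26, 0.16, 0.08, 0.04, 0.01333…, 0
lx·mx: 0, 0, 0.513333…, 0.38, 0.26, 0.16, 0.16, 0.04, 0.013333…, 0 → R0 = 1.526667…
x·lx·mx: 0, 0, 1.026667…, 1.14, 1.04, 0.8, 0.96, 0.28, 0.106667…, 0 → Σ = 5.353333…
T = 5.353333… / 1.526667… = 3.50655… → 3.51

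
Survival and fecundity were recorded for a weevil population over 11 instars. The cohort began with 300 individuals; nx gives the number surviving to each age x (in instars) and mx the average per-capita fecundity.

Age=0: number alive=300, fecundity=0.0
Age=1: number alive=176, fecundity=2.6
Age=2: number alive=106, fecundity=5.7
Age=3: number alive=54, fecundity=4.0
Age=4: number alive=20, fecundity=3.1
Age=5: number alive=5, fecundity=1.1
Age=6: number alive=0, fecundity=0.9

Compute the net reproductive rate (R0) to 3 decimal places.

lx = nx/n0 = nx/300: 1, 0.58667…, 0.35333…, 0.18, 0.06667…, 0.01667…, 0
lx·mx by age: 0, 1.525333…, 2.014…, 0.72, 0.206667…, 0.018333…, 0
R0 = Σ lx·mx = 4.484333… → 4.484

4.484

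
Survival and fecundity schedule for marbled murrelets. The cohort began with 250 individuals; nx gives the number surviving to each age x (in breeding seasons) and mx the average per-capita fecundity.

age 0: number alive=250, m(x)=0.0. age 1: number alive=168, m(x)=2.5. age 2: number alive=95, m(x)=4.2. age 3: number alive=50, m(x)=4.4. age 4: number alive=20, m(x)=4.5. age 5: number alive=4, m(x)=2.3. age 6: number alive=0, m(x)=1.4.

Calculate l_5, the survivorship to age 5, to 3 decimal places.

0.016

l_5 = n_5/n_0 = 4/250 = 0.016 → 0.016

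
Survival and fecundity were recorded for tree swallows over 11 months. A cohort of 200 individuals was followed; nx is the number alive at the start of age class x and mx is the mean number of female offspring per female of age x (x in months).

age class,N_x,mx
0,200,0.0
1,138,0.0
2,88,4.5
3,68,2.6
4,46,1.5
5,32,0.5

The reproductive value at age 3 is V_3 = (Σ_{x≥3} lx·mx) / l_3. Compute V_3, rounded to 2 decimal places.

lx = nx/n0 = nx/200: 1, 0.69, 0.44, 0.34, 0.23, 0.16
lx·mx for x ≥ 3: 0.884, 0.345, 0.08 → sum = 1.309
V_3 = 1.309 / l_3 = 1.309 / 0.34 = 3.85 → 3.85

3.85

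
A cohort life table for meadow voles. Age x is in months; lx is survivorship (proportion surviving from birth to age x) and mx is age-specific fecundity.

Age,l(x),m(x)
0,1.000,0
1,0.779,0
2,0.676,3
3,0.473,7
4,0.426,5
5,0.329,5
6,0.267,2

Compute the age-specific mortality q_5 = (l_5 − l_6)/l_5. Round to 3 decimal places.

q_5 = (l_5 − l_6) / l_5 = (0.329 − 0.267) / 0.329
     = 0.062 / 0.329 = 0.18845… → 0.188

0.188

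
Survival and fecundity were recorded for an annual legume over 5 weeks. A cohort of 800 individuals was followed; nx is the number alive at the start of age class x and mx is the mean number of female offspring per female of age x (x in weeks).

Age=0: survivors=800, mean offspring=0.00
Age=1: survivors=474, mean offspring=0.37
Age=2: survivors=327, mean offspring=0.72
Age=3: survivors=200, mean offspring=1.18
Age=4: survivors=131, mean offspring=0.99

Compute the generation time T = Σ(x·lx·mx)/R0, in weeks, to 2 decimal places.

2.41

lx = nx/n0 = nx/800: 1, 0.5925, 0.40875, 0.25, 0.16375
lx·mx: 0, 0.219225, 0.2943…, 0.295, 0.162113… → R0 = 0.970638…
x·lx·mx: 0, 0.219225, 0.5886…, 0.885, 0.64845… → Σ = 2.341275…
T = 2.341275… / 0.970638… = 2.4121… → 2.41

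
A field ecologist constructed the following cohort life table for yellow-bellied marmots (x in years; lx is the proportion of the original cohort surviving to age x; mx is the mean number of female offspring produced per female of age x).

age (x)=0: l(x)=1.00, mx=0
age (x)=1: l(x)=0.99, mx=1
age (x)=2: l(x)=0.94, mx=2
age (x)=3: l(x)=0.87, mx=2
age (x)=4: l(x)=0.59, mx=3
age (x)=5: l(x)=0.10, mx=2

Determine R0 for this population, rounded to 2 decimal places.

lx·mx by age: 0, 0.99, 1.88, 1.74, 1.77, 0.2
R0 = Σ lx·mx = 6.58 → 6.58

6.58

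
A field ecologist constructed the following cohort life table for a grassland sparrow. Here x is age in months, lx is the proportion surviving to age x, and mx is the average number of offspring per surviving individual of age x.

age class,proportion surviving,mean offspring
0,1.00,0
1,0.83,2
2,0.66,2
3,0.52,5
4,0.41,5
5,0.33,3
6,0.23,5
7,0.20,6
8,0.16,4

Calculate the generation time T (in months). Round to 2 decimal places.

lx·mx: 0, 1.66, 1.32, 2.6, 2.05, 0.99, 1.15, 1.2, 0.64 → R0 = 11.61
x·lx·mx: 0, 1.66, 2.64, 7.8, 8.2, 4.95, 6.9, 8.4, 5.12 → Σ = 45.67
T = 45.67 / 11.61 = 3.933678… → 3.93

3.93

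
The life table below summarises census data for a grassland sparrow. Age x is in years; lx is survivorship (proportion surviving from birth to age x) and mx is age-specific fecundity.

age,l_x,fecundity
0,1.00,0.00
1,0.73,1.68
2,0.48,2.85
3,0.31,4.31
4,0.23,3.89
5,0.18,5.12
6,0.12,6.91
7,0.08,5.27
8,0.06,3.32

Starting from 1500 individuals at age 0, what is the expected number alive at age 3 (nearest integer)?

Expected survivors = N0 · l_3 = 1500 × 0.31 = 465 → 465

465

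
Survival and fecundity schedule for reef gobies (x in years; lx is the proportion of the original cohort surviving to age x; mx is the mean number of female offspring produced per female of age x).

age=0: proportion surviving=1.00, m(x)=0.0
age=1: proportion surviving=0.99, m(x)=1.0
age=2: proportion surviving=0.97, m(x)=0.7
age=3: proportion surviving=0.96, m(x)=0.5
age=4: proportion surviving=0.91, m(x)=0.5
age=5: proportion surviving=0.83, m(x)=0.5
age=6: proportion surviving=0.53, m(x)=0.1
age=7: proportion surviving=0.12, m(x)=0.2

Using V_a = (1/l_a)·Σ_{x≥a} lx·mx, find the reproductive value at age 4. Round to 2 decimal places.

1.04

lx·mx for x ≥ 4: 0.455, 0.415, 0.053, 0.024 → sum = 0.947
V_4 = 0.947 / l_4 = 0.947 / 0.91 = 1.040659… → 1.04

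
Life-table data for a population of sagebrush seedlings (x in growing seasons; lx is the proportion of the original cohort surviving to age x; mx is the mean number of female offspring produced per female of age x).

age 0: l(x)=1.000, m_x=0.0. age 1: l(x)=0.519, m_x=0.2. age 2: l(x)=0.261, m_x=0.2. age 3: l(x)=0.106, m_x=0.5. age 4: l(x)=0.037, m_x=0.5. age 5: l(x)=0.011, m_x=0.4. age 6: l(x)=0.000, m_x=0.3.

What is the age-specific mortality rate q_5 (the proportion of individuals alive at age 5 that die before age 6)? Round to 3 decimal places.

q_5 = (l_5 − l_6) / l_5 = (0.011 − 0) / 0.011
     = 0.011 / 0.011 = 1 → 1.000

1.000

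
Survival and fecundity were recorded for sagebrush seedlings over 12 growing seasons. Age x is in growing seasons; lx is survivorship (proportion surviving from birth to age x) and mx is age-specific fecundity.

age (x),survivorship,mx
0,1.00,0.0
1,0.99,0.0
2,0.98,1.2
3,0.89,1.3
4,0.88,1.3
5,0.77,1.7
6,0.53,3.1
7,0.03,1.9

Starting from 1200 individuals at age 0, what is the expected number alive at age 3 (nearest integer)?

1068

Expected survivors = N0 · l_3 = 1200 × 0.89 = 1068 → 1068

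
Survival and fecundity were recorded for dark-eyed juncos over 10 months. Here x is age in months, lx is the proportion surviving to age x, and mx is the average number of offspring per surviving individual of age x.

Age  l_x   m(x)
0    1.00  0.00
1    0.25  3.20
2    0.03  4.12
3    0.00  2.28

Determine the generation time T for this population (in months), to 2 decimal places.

lx·mx: 0, 0.8, 0.1236, 0 → R0 = 0.9236
x·lx·mx: 0, 0.8, 0.2472, 0 → Σ = 1.0472
T = 1.0472 / 0.9236 = 1.133824… → 1.13

1.13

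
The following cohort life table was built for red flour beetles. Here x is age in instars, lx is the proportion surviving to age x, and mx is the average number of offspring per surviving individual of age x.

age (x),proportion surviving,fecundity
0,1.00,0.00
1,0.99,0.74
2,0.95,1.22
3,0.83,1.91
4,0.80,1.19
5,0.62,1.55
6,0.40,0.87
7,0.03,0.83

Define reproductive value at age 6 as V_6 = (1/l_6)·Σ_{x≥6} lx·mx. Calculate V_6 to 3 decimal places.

0.932

lx·mx for x ≥ 6: 0.348, 0.0249 → sum = 0.3729
V_6 = 0.3729 / l_6 = 0.3729 / 0.4 = 0.93225 → 0.932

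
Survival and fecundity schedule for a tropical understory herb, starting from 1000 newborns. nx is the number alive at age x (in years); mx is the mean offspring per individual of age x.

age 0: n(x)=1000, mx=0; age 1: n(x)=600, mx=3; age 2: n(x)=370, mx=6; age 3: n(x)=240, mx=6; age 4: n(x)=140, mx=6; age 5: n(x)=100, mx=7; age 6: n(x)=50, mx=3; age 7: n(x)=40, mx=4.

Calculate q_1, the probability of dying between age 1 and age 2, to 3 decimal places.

lx = nx/n0 = nx/1000: 1, 0.6, 0.37, 0.24, 0.14, 0.1, 0.05, 0.04
q_1 = (l_1 − l_2) / l_1 = (0.6 − 0.37) / 0.6
     = 0.23 / 0.6 = 0.383333… → 0.383

0.383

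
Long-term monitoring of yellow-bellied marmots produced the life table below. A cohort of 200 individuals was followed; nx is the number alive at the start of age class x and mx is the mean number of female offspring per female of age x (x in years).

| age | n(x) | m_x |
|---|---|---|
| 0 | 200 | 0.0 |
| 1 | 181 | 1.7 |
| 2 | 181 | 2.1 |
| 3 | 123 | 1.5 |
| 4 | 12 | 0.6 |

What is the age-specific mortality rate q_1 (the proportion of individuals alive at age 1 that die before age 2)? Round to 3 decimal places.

lx = nx/n0 = nx/200: 1, 0.905, 0.905, 0.615, 0.06
q_1 = (l_1 − l_2) / l_1 = (0.905 − 0.905) / 0.905
     = 0 / 0.905 = 0 → 0.000

0.000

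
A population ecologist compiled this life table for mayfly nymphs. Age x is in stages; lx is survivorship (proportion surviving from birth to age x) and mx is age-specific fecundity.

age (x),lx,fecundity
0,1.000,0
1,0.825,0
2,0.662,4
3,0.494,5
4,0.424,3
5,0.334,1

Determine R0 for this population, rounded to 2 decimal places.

lx·mx by age: 0, 0, 2.648, 2.47, 1.272, 0.334
R0 = Σ lx·mx = 6.724 → 6.72

6.72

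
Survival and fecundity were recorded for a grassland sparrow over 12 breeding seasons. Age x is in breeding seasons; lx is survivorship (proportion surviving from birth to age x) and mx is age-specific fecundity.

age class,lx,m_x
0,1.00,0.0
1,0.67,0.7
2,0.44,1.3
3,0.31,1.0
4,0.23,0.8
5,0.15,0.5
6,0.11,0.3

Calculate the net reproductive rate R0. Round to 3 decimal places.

1.643

lx·mx by age: 0, 0.469, 0.572, 0.31, 0.184, 0.075, 0.033
R0 = Σ lx·mx = 1.643 → 1.643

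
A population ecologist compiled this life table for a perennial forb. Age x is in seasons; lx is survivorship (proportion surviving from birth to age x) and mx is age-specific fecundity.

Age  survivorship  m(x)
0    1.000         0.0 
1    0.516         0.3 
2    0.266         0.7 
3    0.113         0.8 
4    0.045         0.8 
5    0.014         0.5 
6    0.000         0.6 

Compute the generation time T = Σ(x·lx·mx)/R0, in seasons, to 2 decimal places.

lx·mx: 0, 0.1548, 0.1862, 0.0904, 0.036, 0.007, 0 → R0 = 0.4744
x·lx·mx: 0, 0.1548, 0.3724, 0.2712, 0.144, 0.035, 0 → Σ = 0.9774
T = 0.9774 / 0.4744 = 2.060287… → 2.06

2.06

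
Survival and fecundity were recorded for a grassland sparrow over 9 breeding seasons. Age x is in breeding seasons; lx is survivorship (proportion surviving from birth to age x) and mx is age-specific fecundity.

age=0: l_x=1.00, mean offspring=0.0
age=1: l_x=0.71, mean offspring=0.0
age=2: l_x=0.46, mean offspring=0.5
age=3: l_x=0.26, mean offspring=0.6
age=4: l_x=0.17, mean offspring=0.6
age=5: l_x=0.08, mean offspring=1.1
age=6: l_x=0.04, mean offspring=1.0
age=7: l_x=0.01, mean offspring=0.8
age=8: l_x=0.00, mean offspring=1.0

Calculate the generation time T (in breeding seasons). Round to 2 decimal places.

3.32

lx·mx: 0, 0, 0.23, 0.156, 0.102, 0.088, 0.04, 0.008, 0 → R0 = 0.624
x·lx·mx: 0, 0, 0.46, 0.468, 0.408, 0.44, 0.24, 0.056, 0 → Σ = 2.072
T = 2.072 / 0.624 = 3.320513… → 3.32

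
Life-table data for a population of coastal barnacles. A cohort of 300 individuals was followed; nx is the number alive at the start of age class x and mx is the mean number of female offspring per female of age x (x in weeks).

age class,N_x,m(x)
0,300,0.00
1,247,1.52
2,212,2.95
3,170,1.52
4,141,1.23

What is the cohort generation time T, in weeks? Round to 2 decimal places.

lx = nx/n0 = nx/300: 1, 0.82333…, 0.70667…, 0.56667…, 0.47
lx·mx: 0, 1.251467…, 2.084667…, 0.861333…, 0.5781 → R0 = 4.775567…
x·lx·mx: 0, 1.251467…, 4.169333…, 2.584…, 2.3124 → Σ = 10.3172…
T = 10.3172… / 4.775567… = 2.160414… → 2.16

2.16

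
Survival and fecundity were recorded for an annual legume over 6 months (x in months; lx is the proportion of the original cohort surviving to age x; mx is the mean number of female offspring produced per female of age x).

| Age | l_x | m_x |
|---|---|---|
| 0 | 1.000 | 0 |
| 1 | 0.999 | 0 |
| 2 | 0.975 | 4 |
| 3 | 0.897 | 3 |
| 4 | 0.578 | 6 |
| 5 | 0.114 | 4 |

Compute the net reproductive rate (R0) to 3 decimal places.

lx·mx by age: 0, 0, 3.9, 2.691, 3.468, 0.456
R0 = Σ lx·mx = 10.515 → 10.515

10.515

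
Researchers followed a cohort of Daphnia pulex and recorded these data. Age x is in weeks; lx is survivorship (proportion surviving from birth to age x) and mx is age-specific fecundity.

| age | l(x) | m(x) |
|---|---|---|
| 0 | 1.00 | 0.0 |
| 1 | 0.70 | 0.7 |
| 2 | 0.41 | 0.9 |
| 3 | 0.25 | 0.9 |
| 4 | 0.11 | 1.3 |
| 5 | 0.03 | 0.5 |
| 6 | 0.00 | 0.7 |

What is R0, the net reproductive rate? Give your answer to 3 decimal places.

lx·mx by age: 0, 0.49, 0.369, 0.225, 0.143, 0.015, 0
R0 = Σ lx·mx = 1.242 → 1.242

1.242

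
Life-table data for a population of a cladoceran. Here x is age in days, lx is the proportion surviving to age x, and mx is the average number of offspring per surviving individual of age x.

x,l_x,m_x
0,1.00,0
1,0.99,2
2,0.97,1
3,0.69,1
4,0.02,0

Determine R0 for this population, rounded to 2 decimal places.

lx·mx by age: 0, 1.98, 0.97, 0.69, 0
R0 = Σ lx·mx = 3.64 → 3.64

3.64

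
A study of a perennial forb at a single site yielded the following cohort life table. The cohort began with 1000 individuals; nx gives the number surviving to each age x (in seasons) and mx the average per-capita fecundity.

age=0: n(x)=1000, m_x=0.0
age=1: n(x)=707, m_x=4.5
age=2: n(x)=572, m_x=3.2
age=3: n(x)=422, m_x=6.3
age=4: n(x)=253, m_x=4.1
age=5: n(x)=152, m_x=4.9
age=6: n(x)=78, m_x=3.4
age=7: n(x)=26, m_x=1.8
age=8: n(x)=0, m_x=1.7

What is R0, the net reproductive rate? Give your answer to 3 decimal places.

lx = nx/n0 = nx/1000: 1, 0.707, 0.572, 0.422, 0.253, 0.152, 0.078, 0.026, 0
lx·mx by age: 0, 3.1815, 1.8304, 2.6586, 1.0373, 0.7448, 0.2652, 0.0468, 0
R0 = Σ lx·mx = 9.7646 → 9.765

9.765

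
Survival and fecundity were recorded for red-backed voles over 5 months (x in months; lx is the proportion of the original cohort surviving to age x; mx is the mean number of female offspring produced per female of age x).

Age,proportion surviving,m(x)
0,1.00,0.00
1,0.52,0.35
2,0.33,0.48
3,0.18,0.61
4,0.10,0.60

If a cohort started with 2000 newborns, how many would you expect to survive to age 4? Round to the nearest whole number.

200

Expected survivors = N0 · l_4 = 2000 × 0.10 = 200 → 200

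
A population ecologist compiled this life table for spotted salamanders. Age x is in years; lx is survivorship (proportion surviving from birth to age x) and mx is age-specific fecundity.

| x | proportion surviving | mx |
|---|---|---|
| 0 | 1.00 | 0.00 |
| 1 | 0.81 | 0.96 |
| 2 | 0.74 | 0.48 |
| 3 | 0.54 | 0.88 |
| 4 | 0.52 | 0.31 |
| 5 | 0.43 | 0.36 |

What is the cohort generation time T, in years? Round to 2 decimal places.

lx·mx: 0, 0.7776, 0.3552, 0.4752, 0.1612, 0.1548 → R0 = 1.924
x·lx·mx: 0, 0.7776, 0.7104, 1.4256, 0.6448, 0.774 → Σ = 4.3324
T = 4.3324 / 1.924 = 2.251767… → 2.25

2.25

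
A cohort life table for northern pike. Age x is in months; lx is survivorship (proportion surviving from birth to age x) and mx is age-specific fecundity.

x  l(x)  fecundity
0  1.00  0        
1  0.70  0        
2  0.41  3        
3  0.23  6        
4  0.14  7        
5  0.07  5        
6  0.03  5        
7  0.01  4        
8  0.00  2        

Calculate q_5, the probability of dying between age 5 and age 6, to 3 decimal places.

0.571

q_5 = (l_5 − l_6) / l_5 = (0.07 − 0.03) / 0.07
     = 0.04 / 0.07 = 0.571429… → 0.571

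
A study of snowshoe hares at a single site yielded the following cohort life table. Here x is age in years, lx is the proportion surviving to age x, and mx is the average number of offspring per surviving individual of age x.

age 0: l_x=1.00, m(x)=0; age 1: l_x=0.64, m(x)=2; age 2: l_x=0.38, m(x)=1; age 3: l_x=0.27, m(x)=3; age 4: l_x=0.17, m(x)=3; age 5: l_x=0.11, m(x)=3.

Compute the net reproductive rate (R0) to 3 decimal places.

3.310

lx·mx by age: 0, 1.28, 0.38, 0.81, 0.51, 0.33
R0 = Σ lx·mx = 3.31 → 3.310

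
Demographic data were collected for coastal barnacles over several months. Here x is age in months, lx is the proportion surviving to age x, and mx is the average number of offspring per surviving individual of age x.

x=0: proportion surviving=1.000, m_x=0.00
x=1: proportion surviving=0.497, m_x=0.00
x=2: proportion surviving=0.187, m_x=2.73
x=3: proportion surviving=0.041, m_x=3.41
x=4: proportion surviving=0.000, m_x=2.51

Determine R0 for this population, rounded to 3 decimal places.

0.650

lx·mx by age: 0, 0, 0.51051, 0.13981, 0
R0 = Σ lx·mx = 0.65032 → 0.650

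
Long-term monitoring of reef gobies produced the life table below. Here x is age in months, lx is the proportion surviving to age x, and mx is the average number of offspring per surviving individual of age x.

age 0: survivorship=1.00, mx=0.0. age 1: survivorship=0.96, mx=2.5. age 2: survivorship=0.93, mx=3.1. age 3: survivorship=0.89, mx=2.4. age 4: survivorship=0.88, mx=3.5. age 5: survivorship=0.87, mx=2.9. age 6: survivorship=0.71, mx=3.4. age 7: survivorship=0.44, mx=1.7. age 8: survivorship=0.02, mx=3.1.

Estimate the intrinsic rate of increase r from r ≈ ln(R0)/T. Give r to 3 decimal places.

R0 = Σ lx·mx = 0 + 2.4 + 2.883 + 2.136 + 3.08 + 2.523 + 2.414 + 0.748 + 0.062 = 16.246
Σ x·lx·mx = 59.725; T = 59.725/16.246 = 3.67629…
r ≈ ln(R0)/T = ln(16.246)/3.67629… = 0.75833… → 0.758

0.758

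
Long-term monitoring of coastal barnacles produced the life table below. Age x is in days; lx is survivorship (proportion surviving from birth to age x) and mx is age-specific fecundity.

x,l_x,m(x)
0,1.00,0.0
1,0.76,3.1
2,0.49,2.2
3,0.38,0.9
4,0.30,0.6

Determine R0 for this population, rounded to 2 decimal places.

3.96

lx·mx by age: 0, 2.356, 1.078, 0.342, 0.18
R0 = Σ lx·mx = 3.956 → 3.96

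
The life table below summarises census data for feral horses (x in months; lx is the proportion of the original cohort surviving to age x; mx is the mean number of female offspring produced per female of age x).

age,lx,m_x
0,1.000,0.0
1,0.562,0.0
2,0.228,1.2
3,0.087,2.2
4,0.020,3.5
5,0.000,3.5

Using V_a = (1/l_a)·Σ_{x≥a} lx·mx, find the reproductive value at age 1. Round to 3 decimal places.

0.952

lx·mx for x ≥ 1: 0, 0.2736, 0.1914, 0.07, 0 → sum = 0.535
V_1 = 0.535 / l_1 = 0.535 / 0.562 = 0.951957… → 0.952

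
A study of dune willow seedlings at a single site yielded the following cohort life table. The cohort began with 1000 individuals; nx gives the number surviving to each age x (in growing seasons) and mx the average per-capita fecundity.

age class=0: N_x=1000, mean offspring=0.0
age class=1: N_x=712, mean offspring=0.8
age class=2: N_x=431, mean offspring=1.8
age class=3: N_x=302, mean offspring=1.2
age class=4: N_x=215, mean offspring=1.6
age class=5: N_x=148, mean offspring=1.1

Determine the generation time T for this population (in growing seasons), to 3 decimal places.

2.438

lx = nx/n0 = nx/1000: 1, 0.712, 0.431, 0.302, 0.215, 0.148
lx·mx: 0, 0.5696, 0.7758, 0.3624, 0.344, 0.1628 → R0 = 2.2146
x·lx·mx: 0, 0.5696, 1.5516, 1.0872, 1.376, 0.814 → Σ = 5.3984
T = 5.3984 / 2.2146 = 2.437641… → 2.438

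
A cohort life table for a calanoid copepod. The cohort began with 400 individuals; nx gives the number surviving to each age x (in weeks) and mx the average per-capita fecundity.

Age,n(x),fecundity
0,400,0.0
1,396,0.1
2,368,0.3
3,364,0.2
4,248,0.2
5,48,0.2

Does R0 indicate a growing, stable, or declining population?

declining

lx = nx/n0 = nx/400: 1, 0.99, 0.92, 0.91, 0.62, 0.12
R0 = Σ lx·mx = 0 + 0.099 + 0.276 + 0.182 + 0.124 + 0.024 = 0.705
R0 < 1, so the population is declining.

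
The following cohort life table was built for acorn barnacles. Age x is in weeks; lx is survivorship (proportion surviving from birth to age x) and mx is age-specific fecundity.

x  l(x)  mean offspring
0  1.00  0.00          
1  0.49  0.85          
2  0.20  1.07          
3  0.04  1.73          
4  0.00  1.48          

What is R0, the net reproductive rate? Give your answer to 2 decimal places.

lx·mx by age: 0, 0.4165, 0.214, 0.0692, 0
R0 = Σ lx·mx = 0.6997 → 0.70

0.70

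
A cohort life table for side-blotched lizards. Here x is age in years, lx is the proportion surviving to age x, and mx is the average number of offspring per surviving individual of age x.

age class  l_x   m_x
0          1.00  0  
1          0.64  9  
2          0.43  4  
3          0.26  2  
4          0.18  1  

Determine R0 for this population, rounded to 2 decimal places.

lx·mx by age: 0, 5.76, 1.72, 0.52, 0.18
R0 = Σ lx·mx = 8.18 → 8.18

8.18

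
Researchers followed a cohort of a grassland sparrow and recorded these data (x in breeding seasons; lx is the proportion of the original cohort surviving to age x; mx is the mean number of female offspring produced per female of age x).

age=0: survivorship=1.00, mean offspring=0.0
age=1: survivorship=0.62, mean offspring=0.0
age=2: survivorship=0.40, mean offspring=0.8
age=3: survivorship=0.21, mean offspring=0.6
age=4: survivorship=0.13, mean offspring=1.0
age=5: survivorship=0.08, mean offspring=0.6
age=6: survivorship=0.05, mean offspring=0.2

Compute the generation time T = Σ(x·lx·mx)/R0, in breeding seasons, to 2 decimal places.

2.90

lx·mx: 0, 0, 0.32, 0.126, 0.13, 0.048, 0.01 → R0 = 0.634
x·lx·mx: 0, 0, 0.64, 0.378, 0.52, 0.24, 0.06 → Σ = 1.838
T = 1.838 / 0.634 = 2.899054… → 2.90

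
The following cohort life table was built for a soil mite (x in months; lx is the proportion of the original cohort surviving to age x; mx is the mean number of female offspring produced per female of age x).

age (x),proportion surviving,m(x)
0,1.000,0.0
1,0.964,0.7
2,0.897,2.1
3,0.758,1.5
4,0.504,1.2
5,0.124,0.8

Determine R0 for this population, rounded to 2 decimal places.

4.40

lx·mx by age: 0, 0.6748, 1.8837, 1.137, 0.6048, 0.0992
R0 = Σ lx·mx = 4.3995 → 4.40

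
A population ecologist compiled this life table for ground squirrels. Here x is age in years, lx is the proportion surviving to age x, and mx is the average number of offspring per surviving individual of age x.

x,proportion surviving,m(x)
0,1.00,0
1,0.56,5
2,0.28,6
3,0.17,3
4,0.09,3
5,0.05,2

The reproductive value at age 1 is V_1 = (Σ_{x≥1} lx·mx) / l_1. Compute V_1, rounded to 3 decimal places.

lx·mx for x ≥ 1: 2.8, 1.68, 0.51, 0.27, 0.1 → sum = 5.36
V_1 = 5.36 / l_1 = 5.36 / 0.56 = 9.571429… → 9.571

9.571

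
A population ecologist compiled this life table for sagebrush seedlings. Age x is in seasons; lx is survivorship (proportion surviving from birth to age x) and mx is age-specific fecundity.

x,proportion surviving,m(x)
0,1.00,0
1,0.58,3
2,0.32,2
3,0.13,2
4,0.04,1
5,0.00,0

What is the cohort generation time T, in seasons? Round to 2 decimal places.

1.48

lx·mx: 0, 1.74, 0.64, 0.26, 0.04, 0 → R0 = 2.68
x·lx·mx: 0, 1.74, 1.28, 0.78, 0.16, 0 → Σ = 3.96
T = 3.96 / 2.68 = 1.477612… → 1.48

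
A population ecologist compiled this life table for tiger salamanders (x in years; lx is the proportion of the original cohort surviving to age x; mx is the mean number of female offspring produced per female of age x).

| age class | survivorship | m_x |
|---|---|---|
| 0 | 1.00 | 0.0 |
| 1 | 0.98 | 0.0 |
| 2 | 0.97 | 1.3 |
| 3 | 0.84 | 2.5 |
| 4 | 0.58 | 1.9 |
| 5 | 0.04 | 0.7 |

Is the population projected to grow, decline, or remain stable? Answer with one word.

growing

R0 = Σ lx·mx = 0 + 0 + 1.261 + 2.1 + 1.102 + 0.028 = 4.491
R0 > 1, so the population is growing.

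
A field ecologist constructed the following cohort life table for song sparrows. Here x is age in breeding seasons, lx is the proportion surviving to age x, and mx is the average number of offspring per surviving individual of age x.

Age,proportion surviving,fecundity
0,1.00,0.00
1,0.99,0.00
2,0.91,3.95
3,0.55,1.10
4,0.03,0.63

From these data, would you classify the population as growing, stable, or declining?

growing

R0 = Σ lx·mx = 0 + 0 + 3.5945 + 0.605 + 0.0189 = 4.2184
R0 > 1, so the population is growing.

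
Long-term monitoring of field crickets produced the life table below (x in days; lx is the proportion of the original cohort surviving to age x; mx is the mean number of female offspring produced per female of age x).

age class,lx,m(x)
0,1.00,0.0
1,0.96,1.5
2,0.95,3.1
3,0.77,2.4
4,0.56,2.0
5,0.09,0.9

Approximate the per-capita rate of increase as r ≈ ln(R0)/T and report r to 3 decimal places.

0.840

R0 = Σ lx·mx = 0 + 1.44 + 2.945 + 1.848 + 1.12 + 0.081 = 7.434
Σ x·lx·mx = 17.759; T = 17.759/7.434 = 2.38889…
r ≈ ln(R0)/T = ln(7.434)/2.38889… = 0.83975… → 0.840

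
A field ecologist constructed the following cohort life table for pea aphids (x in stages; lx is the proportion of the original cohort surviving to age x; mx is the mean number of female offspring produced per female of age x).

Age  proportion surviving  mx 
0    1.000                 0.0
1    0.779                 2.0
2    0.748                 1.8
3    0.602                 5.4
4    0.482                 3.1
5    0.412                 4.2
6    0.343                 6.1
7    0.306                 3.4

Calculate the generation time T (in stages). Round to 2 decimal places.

3.87

lx·mx: 0, 1.558, 1.3464, 3.2508, 1.4942, 1.7304, 2.0923, 1.0404 → R0 = 12.5125
x·lx·mx: 0, 1.558, 2.6928, 9.7524, 5.9768, 8.652, 12.5538, 7.2828 → Σ = 48.4686
T = 48.4686 / 12.5125 = 3.873614… → 3.87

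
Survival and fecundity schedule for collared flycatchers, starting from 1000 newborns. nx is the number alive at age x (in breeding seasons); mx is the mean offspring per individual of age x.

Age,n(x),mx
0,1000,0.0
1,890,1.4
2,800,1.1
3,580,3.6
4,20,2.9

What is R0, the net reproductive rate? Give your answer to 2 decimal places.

lx = nx/n0 = nx/1000: 1, 0.89, 0.8, 0.58, 0.02
lx·mx by age: 0, 1.246, 0.88, 2.088, 0.058
R0 = Σ lx·mx = 4.272 → 4.27

4.27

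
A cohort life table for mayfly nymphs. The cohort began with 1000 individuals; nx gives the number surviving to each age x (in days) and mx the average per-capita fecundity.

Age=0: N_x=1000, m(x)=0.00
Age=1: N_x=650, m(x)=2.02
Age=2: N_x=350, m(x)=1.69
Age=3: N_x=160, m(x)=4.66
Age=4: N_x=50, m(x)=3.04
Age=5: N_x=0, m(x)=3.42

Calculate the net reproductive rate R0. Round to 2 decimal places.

lx = nx/n0 = nx/1000: 1, 0.65, 0.35, 0.16, 0.05, 0
lx·mx by age: 0, 1.313, 0.5915, 0.7456, 0.152, 0
R0 = Σ lx·mx = 2.8021 → 2.80

2.80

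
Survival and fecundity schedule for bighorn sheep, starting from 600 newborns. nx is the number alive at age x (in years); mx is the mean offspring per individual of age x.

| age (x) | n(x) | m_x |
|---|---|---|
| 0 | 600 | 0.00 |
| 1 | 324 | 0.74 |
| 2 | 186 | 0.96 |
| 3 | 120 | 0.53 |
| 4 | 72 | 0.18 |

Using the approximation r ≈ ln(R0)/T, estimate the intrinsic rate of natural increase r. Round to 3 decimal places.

-0.114

lx = nx/n0 = nx/600: 1, 0.54, 0.31, 0.2, 0.12
R0 = Σ lx·mx = 0 + 0.3996 + 0.2976 + 0.106 + 0.0216 = 0.8248
Σ x·lx·mx = 1.3992; T = 1.3992/0.8248 = 1.69641…
r ≈ ln(R0)/T = ln(0.8248)/1.69641… = -0.11354… → -0.114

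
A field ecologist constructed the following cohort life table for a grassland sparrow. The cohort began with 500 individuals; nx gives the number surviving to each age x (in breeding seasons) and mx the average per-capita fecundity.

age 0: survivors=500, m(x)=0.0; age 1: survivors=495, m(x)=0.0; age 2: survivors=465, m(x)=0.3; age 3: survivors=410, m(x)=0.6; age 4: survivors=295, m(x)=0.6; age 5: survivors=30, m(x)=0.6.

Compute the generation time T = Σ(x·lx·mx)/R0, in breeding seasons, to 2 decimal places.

lx = nx/n0 = nx/500: 1, 0.99, 0.93, 0.82, 0.59, 0.06
lx·mx: 0, 0, 0.279, 0.492, 0.354, 0.036 → R0 = 1.161
x·lx·mx: 0, 0, 0.558, 1.476, 1.416, 0.18 → Σ = 3.63
T = 3.63 / 1.161 = 3.126615… → 3.13

3.13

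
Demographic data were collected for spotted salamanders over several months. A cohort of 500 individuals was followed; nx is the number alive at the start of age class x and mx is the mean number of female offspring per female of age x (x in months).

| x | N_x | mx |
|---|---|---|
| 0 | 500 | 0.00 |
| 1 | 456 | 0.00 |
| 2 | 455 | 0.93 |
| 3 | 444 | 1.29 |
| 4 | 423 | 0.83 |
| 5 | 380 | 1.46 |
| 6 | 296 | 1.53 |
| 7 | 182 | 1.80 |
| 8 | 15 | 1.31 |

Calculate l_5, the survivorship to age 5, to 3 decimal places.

0.760

l_5 = n_5/n_0 = 380/500 = 0.76 → 0.760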